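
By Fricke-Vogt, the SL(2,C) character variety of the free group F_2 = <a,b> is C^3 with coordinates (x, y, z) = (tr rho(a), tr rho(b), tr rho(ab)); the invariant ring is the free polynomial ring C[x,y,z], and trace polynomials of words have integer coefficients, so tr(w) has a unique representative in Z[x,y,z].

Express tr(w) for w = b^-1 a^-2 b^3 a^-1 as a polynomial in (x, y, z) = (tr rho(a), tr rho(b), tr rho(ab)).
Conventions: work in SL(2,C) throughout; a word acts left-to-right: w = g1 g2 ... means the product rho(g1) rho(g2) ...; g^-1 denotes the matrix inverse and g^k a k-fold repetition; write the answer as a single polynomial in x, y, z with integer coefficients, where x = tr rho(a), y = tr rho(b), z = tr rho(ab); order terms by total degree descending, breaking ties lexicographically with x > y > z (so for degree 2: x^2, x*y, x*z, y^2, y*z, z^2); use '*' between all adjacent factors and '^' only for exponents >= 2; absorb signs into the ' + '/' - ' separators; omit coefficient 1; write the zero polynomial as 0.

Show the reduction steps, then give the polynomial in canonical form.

x^2*y^3*z - x*y^4 - x*y^2*z^2 - 2*x^2*y*z + 3*x*y^2 + x*z^2 + y*z - x

tr(b^2) = tr(b) * tr(b) - tr(1)  (reduce the b square) = y^2 - 2
use: tr(b^3) = tr(b) * tr(b^2) - tr(b)  (reduce the b square) = y^3 - 3*y
tr(b a b) = tr(b) * tr(a b) - tr(a)  (reduce the b square) = y*z - x
apply: tr(b^3 a) = tr(b) * tr(b a b) - tr(b a)  (reduce the b square) = y^2*z - x*y - z
apply: tr(b^3 a^-1) = tr(b^3) * tr(a) - tr(b^3 a)  (eliminate a^-1) = x*y^3 - y^2*z - 2*x*y + z
use: tr(a^-1 b^3 a^-1) = tr(b^3 a^-1) * tr(a) - tr(b^3)  (eliminate a^-1) = x^2*y^3 - x*y^2*z - 2*x^2*y - y^3 + x*z + 3*y
use: tr(a^-2 b^3 a^-1) = tr(a^-1 b^3 a^-1) * tr(a) - tr(a^-1 b^3)  (eliminate a^-1) = x^3*y^3 - x^2*y^2*z - 2*x^3*y - 2*x*y^3 + x^2*z + y^2*z + 5*x*y - z
tr(b^4) = tr(b) * tr(b^3) - tr(b^2)  (reduce the b square) = y^4 - 4*y^2 + 2
use: tr(b^4 a) = tr(b) * tr(a b^3) - tr(a b^2)  (reduce the b square) = y^3*z - x*y^2 - 2*y*z + x
apply: tr(a^-1 b^4) = tr(b^4) * tr(a) - tr(b^4 a)  (eliminate a^-1) = x*y^4 - y^3*z - 3*x*y^2 + 2*y*z + x
apply: tr(b a^-2 b^3) = tr(a^-1 b^4) * tr(a) - tr(a^-1 b^4 a)  (eliminate a^-1) = x^2*y^4 - x*y^3*z - 3*x^2*y^2 - y^4 + 2*x*y*z + x^2 + 4*y^2 - 2
apply: tr(a b a b) = tr(b a) * tr(b a) - tr(1)  (split on b) = z^2 - 2
use: tr(a b a) = tr(a) * tr(b a) - tr(b)  (reduce the a square) = x*z - y
tr(b a b a b) = tr(b) * tr(a b a b) - tr(a b a)  (reduce the b square) = y*z^2 - x*z - y
apply: tr(b^3 a b a) = tr(b) * tr(b a b a b) - tr(b a b a)  (reduce the b square) = y^2*z^2 - x*y*z - y^2 - z^2 + 2
apply: tr(a^-1 b^3 a b) = tr(b^3 a b) * tr(a) - tr(b^3 a b a)  (eliminate a^-1) = x*y^3*z - x^2*y^2 - y^2*z^2 - x*y*z + x^2 + y^2 + z^2 - 2
tr(b a^-2 b^3 a) = tr(a^-1 b^3 a b) * tr(a) - tr(a^-1 b^3 a b a)  (eliminate a^-1) = x^2*y^3*z - x^3*y^2 - x*y^2*z^2 - x^2*y*z - y^3*z + x^3 + 2*x*y^2 + x*z^2 + 2*y*z - 3*x
apply: tr(a^-2 b^3 a^-1 b) = tr(b a^-2 b^3) * tr(a) - tr(b a^-2 b^3 a)  (eliminate a^-1) = x^3*y^4 - 2*x^2*y^3*z - 2*x^3*y^2 - x*y^4 + x*y^2*z^2 + 3*x^2*y*z + y^3*z + 2*x*y^2 - x*z^2 - 2*y*z + x
tr(b^-1 a^-2 b^3 a^-1) = tr(a^-2 b^3 a^-1) * tr(b) - tr(a^-2 b^3 a^-1 b)  (eliminate b^-1) = x^2*y^3*z - x*y^4 - x*y^2*z^2 - 2*x^2*y*z + 3*x*y^2 + x*z^2 + y*z - x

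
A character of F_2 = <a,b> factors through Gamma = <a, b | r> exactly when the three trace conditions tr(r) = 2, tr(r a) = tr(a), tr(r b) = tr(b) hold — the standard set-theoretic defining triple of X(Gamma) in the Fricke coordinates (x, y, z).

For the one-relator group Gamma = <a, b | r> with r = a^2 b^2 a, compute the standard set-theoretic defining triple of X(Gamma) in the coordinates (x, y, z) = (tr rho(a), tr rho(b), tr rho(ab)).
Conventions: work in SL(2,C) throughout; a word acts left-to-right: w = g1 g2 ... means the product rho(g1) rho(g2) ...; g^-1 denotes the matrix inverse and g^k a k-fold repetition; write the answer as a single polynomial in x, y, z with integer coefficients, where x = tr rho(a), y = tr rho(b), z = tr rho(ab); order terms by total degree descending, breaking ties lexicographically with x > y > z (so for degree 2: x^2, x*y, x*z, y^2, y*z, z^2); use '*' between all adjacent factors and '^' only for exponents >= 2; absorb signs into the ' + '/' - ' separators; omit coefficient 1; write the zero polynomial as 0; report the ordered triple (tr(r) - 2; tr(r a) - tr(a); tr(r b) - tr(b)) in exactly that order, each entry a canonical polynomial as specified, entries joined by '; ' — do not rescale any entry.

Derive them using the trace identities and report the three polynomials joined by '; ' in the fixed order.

x^2*y*z - x^3 - x*y^2 - y*z + 3*x - 2; x^3*y*z - x^4 - x^2*y^2 - 2*x*y*z + 4*x^2 + y^2 - x - 2; x*y*z^2 - x^2*z - y^2*z - y + z

and tr(a^2 b) = tr(a)*tr(b a) - tr(b)  (reduce the a square) = x*z - y
tr(a^2) = tr(a)*tr(a) - tr(1)  (reduce the a square) = x^2 - 2
and tr(a b^2 a) = tr(b)*tr(a^2 b) - tr(a^2)  (reduce the b square) = x*y*z - x^2 - y^2 + 2
and tr(a b^2) = tr(b)*tr(a b) - tr(a)  (reduce the b square) = y*z - x
tr(a^2 b^2 a) = tr(a)*tr(a b^2 a) - tr(a b^2)  (reduce the a square) = x^2*y*z - x^3 - x*y^2 - y*z + 3*x
tr(a^2 b^2 a^2) = tr(a)*tr(a^2 b^2 a) - tr(a^2 b^2)   [square of a] = x^3*y*z - x^4 - x^2*y^2 - 2*x*y*z + 4*x^2 + y^2 - 2
tr(b a b a) = tr(a b)*tr(a b) - tr(1) = z^2 - 2
and tr(a b a^2 b) = tr(a)*tr(b a b a) - tr(b a b) = x*z^2 - y*z - x
and tr(a b a^2) = tr(a)*tr(a b a) - tr(a b) = x^2*z - x*y - z
tr(a^2 b^2 a b) = tr(b)*tr(a b a^2 b) - tr(a b a^2) = x*y*z^2 - x^2*z - y^2*z + z
assemble the triple (tr(r) - 2; tr(r a) - x; tr(r b) - y)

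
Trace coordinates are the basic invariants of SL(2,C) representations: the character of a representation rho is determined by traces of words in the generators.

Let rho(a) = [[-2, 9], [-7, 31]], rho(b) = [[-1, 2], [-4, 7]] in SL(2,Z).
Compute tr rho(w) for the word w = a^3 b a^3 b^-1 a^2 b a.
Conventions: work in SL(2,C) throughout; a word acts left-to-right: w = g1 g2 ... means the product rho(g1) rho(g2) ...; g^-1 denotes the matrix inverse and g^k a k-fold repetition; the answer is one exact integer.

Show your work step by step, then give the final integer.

80935763348826

rho(a) = [[-2, 9], [-7, 31]]
... * rho(a) = [[-2, 9], [-7, 31]]  ->  [[-59, 261], [-203, 898]]
... * rho(a) = [[-2, 9], [-7, 31]]  ->  [[-1709, 7560], [-5880, 26011]]
... * rho(b) = [[-1, 2], [-4, 7]]  ->  [[-28531, 49502], [-98164, 170317]]
... * rho(a) = [[-2, 9], [-7, 31]]  ->  [[-289452, 1277783], [-995891, 4396351]]
... * rho(a) = [[-2, 9], [-7, 31]]  ->  [[-8365577, 37006205], [-28782675, 127323862]]
... * rho(a) = [[-2, 9], [-7, 31]]  ->  [[-242312281, 1071902162], [-833701684, 3687995647]]
... * rho(b^-1) = [[7, -2], [4, -1]]  ->  [[2591422681, -587277600], [8916070800, -2020592279]]
... * rho(a) = [[-2, 9], [-7, 31]]  ->  [[-1071902162, 5117198529], [-3687995647, 17606276551]]
... * rho(a) = [[-2, 9], [-7, 31]]  ->  [[-33676585379, 148986034941], [-115867944563, 512602612258]]
... * rho(b) = [[-1, 2], [-4, 7]]  ->  [[-562267554385, 975549073829], [-1934542504469, 3356482396680]]
... * rho(a) = [[-2, 9], [-7, 31]]  ->  [[-5704308408033, 25181613299234], [-19626291767822, 86640071756859]]
tr = -5704308408033 + 86640071756859 = 80935763348826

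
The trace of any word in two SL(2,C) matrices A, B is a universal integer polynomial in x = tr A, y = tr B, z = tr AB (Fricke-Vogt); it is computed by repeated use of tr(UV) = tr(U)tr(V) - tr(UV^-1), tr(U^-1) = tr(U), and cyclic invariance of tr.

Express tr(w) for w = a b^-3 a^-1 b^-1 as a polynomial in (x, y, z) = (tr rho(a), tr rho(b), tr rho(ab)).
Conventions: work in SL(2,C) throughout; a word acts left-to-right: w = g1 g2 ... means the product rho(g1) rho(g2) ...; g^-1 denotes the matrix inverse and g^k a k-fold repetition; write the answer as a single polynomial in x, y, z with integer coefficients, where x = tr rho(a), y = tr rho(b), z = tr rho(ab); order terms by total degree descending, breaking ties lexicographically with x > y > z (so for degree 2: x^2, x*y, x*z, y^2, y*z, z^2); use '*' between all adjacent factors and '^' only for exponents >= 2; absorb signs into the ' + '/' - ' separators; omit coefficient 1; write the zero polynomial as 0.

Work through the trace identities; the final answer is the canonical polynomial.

tr(b^-1 a) = tr(a) * tr(b) - tr(a b) = x*y - z
next, tr(a b^-2) = tr(b^-1 a) * tr(b) - tr(b^-1 a b) = x*y^2 - y*z - x
tr(b^-2 a b^-1) = tr(a b^-2) * tr(b) - tr(a b^-1) = x*y^3 - y^2*z - 2*x*y + z
tr(b^-1 a b^-3) = tr(b^-2 a b^-1) * tr(b) - tr(b^-2 a) = x*y^4 - y^3*z - 3*x*y^2 + 2*y*z + x
tr(a^2) = tr(a) * tr(a) - tr(1) = x^2 - 2
tr(a^2 b) = tr(a) * tr(b a) - tr(b) = x*z - y
tr(b^-1 a^2) = tr(a^2) * tr(b) - tr(a^2 b) = x^2*y - x*z - y
tr(a b^-2 a) = tr(b^-1 a^2) * tr(b) - tr(b^-1 a^2 b) = x^2*y^2 - x*y*z - x^2 - y^2 + 2
tr(a b a b) = tr(a b) * tr(a b) - tr(1) = z^2 - 2
tr(a b a b^-1) = tr(a b a) * tr(b) - tr(a b a b) = x*y*z - y^2 - z^2 + 2
tr(a b^-2 a b) = tr(a b a b^-1) * tr(b) - tr(a b a) = x*y^2*z - y^3 - y*z^2 - x*z + 3*y
tr(b^-1 a b^-1 a b^-1) = tr(a b^-2 a) * tr(b) - tr(a b^-2 a b) = x^2*y^3 - 2*x*y^2*z - x^2*y + y*z^2 + x*z - y
next, tr(b^-1 a b^-1 a) = tr(a b^-1 a) * tr(b) - tr(a b^-1 a b) = x^2*y^2 - 2*x*y*z + z^2 - 2
tr(b^-1 a b^-3 a) = tr(b^-1 a b^-1 a b^-1) * tr(b) - tr(b^-1 a b^-1 a) = x^2*y^4 - 2*x*y^3*z - 2*x^2*y^2 + y^2*z^2 + 3*x*y*z - y^2 - z^2 + 2
and tr(a b^-3 a^-1 b^-1) = tr(b^-1 a b^-3) * tr(a) - tr(b^-1 a b^-3 a) = x*y^3*z - x^2*y^2 - y^2*z^2 - x*y*z + x^2 + y^2 + z^2 - 2

x*y^3*z - x^2*y^2 - y^2*z^2 - x*y*z + x^2 + y^2 + z^2 - 2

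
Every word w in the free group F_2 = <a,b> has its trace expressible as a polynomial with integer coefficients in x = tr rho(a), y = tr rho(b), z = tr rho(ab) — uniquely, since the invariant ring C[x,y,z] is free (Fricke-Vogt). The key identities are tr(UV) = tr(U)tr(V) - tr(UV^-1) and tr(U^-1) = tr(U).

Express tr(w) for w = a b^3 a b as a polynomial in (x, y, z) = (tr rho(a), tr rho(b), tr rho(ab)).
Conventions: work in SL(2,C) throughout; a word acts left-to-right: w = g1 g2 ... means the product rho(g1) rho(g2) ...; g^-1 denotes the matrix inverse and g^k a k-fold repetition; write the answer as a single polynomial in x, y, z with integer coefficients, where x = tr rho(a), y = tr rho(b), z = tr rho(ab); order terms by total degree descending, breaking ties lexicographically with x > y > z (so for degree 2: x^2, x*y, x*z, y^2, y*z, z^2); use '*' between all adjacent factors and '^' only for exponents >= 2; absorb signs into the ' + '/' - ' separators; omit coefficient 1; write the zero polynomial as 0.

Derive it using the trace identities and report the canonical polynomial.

trace(a b a b) = trace(a b) * trace(a b) - trace(1) = z^2 - 2
trace(a b a) = trace(a) * trace(b a) - trace(b) = x*z - y
trace(a b a b^2) = trace(b) * trace(a b a b) - trace(a b a) = y*z^2 - x*z - y
trace(a b^3 a b) = trace(b) * trace(a b a b^2) - trace(a b a b) = y^2*z^2 - x*y*z - y^2 - z^2 + 2

y^2*z^2 - x*y*z - y^2 - z^2 + 2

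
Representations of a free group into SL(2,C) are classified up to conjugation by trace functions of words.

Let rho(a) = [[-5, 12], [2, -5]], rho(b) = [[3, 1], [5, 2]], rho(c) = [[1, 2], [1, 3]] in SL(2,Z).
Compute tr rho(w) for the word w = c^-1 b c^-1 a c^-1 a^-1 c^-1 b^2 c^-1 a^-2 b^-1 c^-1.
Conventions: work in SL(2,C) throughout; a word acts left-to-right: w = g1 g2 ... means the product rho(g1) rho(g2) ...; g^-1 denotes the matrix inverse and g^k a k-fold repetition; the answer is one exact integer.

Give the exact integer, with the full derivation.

rho(c^-1) = [[3, -2], [-1, 1]]
... * rho(b) = [[3, 1], [5, 2]]  ->  [[-1, -1], [2, 1]]
... * rho(c^-1) = [[3, -2], [-1, 1]]  ->  [[-2, 1], [5, -3]]
... * rho(a) = [[-5, 12], [2, -5]]  ->  [[12, -29], [-31, 75]]
... * rho(c^-1) = [[3, -2], [-1, 1]]  ->  [[65, -53], [-168, 137]]
... * rho(a^-1) = [[-5, -12], [-2, -5]]  ->  [[-219, -515], [566, 1331]]
... * rho(c^-1) = [[3, -2], [-1, 1]]  ->  [[-142, -77], [367, 199]]
... * rho(b) = [[3, 1], [5, 2]]  ->  [[-811, -296], [2096, 765]]
... * rho(b) = [[3, 1], [5, 2]]  ->  [[-3913, -1403], [10113, 3626]]
... * rho(c^-1) = [[3, -2], [-1, 1]]  ->  [[-10336, 6423], [26713, -16600]]
... * rho(a^-1) = [[-5, -12], [-2, -5]]  ->  [[38834, 91917], [-100365, -237556]]
... * rho(a^-1) = [[-5, -12], [-2, -5]]  ->  [[-378004, -925593], [976937, 2392160]]
... * rho(b^-1) = [[2, -1], [-5, 3]]  ->  [[3871957, -2398775], [-10006926, 6199543]]
... * rho(c^-1) = [[3, -2], [-1, 1]]  ->  [[14014646, -10142689], [-36220321, 26213395]]
tr = 14014646 + 26213395 = 40228041

40228041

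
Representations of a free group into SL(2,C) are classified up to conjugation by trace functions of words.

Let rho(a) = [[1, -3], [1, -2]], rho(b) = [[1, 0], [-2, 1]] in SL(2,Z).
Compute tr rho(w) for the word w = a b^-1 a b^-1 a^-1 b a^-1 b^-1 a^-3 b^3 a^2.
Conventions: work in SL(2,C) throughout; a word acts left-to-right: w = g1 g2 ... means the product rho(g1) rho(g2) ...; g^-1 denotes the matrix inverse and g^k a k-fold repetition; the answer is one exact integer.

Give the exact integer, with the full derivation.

-259

rho(a) = [[1, -3], [1, -2]]
... * rho(b^-1) = [[1, 0], [2, 1]]  ->  [[-5, -3], [-3, -2]]
... * rho(a) = [[1, -3], [1, -2]]  ->  [[-8, 21], [-5, 13]]
... * rho(b^-1) = [[1, 0], [2, 1]]  ->  [[34, 21], [21, 13]]
... * rho(a^-1) = [[-2, 3], [-1, 1]]  ->  [[-89, 123], [-55, 76]]
... * rho(b) = [[1, 0], [-2, 1]]  ->  [[-335, 123], [-207, 76]]
... * rho(a^-1) = [[-2, 3], [-1, 1]]  ->  [[547, -882], [338, -545]]
... * rho(b^-1) = [[1, 0], [2, 1]]  ->  [[-1217, -882], [-752, -545]]
... * rho(a^-1) = [[-2, 3], [-1, 1]]  ->  [[3316, -4533], [2049, -2801]]
... * rho(a^-1) = [[-2, 3], [-1, 1]]  ->  [[-2099, 5415], [-1297, 3346]]
... * rho(a^-1) = [[-2, 3], [-1, 1]]  ->  [[-1217, -882], [-752, -545]]
... * rho(b) = [[1, 0], [-2, 1]]  ->  [[547, -882], [338, -545]]
... * rho(b) = [[1, 0], [-2, 1]]  ->  [[2311, -882], [1428, -545]]
... * rho(b) = [[1, 0], [-2, 1]]  ->  [[4075, -882], [2518, -545]]
... * rho(a) = [[1, -3], [1, -2]]  ->  [[3193, -10461], [1973, -6464]]
... * rho(a) = [[1, -3], [1, -2]]  ->  [[-7268, 11343], [-4491, 7009]]
tr = -7268 + 7009 = -259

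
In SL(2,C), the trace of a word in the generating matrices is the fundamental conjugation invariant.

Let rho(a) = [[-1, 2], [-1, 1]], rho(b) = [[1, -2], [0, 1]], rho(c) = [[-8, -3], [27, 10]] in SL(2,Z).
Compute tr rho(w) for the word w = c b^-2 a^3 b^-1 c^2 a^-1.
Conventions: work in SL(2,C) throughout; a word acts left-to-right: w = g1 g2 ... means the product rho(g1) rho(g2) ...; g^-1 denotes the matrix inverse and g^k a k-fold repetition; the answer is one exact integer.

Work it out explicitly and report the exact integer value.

rho(c) = [[-8, -3], [27, 10]]
... * rho(b^-1) = [[1, 2], [0, 1]]  ->  [[-8, -19], [27, 64]]
... * rho(b^-1) = [[1, 2], [0, 1]]  ->  [[-8, -35], [27, 118]]
... * rho(a) = [[-1, 2], [-1, 1]]  ->  [[43, -51], [-145, 172]]
... * rho(a) = [[-1, 2], [-1, 1]]  ->  [[8, 35], [-27, -118]]
... * rho(a) = [[-1, 2], [-1, 1]]  ->  [[-43, 51], [145, -172]]
... * rho(b^-1) = [[1, 2], [0, 1]]  ->  [[-43, -35], [145, 118]]
... * rho(c) = [[-8, -3], [27, 10]]  ->  [[-601, -221], [2026, 745]]
... * rho(c) = [[-8, -3], [27, 10]]  ->  [[-1159, -407], [3907, 1372]]
... * rho(a^-1) = [[1, -2], [1, -1]]  ->  [[-1566, 2725], [5279, -9186]]
tr = -1566 + -9186 = -10752

-10752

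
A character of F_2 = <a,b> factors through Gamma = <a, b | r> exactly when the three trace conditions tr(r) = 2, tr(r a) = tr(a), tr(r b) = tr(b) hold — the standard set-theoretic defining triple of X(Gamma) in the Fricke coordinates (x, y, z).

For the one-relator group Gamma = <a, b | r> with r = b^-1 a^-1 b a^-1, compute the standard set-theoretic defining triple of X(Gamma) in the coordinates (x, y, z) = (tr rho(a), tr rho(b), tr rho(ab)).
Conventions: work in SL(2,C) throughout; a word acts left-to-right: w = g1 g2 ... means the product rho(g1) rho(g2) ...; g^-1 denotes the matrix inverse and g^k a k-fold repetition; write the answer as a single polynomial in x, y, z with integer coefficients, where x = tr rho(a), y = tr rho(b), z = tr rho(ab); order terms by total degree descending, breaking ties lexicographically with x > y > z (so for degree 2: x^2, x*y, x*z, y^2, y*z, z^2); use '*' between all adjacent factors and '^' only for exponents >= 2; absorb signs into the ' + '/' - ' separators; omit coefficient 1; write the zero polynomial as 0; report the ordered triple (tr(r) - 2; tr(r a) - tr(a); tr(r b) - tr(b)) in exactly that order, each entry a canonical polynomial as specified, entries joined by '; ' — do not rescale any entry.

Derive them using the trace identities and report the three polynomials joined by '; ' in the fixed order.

tr(a^-1) = tr(a) = x
use: tr(a b a) = tr(a)*tr(b a) - tr(b)  (reduce the a square) = x*z - y
tr(a b a b) = tr(a b)*tr(a b) - tr(1)  (split on a) = z^2 - 2
tr(b a b^-1 a) = tr(a b a)*tr(b) - tr(a b a b)  (eliminate b^-1) = x*y*z - y^2 - z^2 + 2
tr(b^-1 a^-1 b a) = tr(b a b^-1)*tr(a) - tr(b a b^-1 a)  (eliminate a^-1) = -x*y*z + x^2 + y^2 + z^2 - 2
use: tr(b^-1 a^-1 b a^-1) = tr(b^-1 a^-1 b)*tr(a) - tr(b^-1 a^-1 b a)  (eliminate a^-1) = x*y*z - y^2 - z^2 + 2
tr(b a^-1) = tr(b)*tr(a) - tr(b a) = x*y - z
tr(a^-1 b a^-1) = tr(b a^-1)*tr(a) - tr(b) = x^2*y - x*z - y
assemble the triple (tr(r) - 2; tr(r a) - x; tr(r b) - y)

x*y*z - y^2 - z^2; 0; x^2*y - x*z - 2*y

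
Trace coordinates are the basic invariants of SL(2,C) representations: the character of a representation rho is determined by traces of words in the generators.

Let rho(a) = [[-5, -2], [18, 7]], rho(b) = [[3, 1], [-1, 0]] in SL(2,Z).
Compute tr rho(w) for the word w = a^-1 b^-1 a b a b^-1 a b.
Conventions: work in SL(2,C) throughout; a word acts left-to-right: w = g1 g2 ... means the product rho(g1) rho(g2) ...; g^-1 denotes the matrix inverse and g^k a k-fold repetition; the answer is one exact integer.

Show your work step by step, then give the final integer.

-14

rho(a^-1) = [[7, 2], [-18, -5]]
... * rho(b^-1) = [[0, -1], [1, 3]]  ->  [[2, -1], [-5, 3]]
... * rho(a) = [[-5, -2], [18, 7]]  ->  [[-28, -11], [79, 31]]
... * rho(b) = [[3, 1], [-1, 0]]  ->  [[-73, -28], [206, 79]]
... * rho(a) = [[-5, -2], [18, 7]]  ->  [[-139, -50], [392, 141]]
... * rho(b^-1) = [[0, -1], [1, 3]]  ->  [[-50, -11], [141, 31]]
... * rho(a) = [[-5, -2], [18, 7]]  ->  [[52, 23], [-147, -65]]
... * rho(b) = [[3, 1], [-1, 0]]  ->  [[133, 52], [-376, -147]]
tr = 133 + -147 = -14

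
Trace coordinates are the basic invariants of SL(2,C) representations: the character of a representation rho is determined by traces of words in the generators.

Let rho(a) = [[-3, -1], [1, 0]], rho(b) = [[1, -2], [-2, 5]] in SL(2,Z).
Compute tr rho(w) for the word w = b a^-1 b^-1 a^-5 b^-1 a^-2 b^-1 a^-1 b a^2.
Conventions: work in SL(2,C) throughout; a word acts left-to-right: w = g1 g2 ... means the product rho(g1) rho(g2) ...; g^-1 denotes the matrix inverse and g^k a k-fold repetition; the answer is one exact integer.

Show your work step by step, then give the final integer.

-1707

rho(b) = [[1, -2], [-2, 5]]
... * rho(a^-1) = [[0, 1], [-1, -3]]  ->  [[2, 7], [-5, -17]]
... * rho(b^-1) = [[5, 2], [2, 1]]  ->  [[24, 11], [-59, -27]]
... * rho(a^-1) = [[0, 1], [-1, -3]]  ->  [[-11, -9], [27, 22]]
... * rho(a^-1) = [[0, 1], [-1, -3]]  ->  [[9, 16], [-22, -39]]
... * rho(a^-1) = [[0, 1], [-1, -3]]  ->  [[-16, -39], [39, 95]]
... * rho(a^-1) = [[0, 1], [-1, -3]]  ->  [[39, 101], [-95, -246]]
... * rho(a^-1) = [[0, 1], [-1, -3]]  ->  [[-101, -264], [246, 643]]
... * rho(b^-1) = [[5, 2], [2, 1]]  ->  [[-1033, -466], [2516, 1135]]
... * rho(a^-1) = [[0, 1], [-1, -3]]  ->  [[466, 365], [-1135, -889]]
... * rho(a^-1) = [[0, 1], [-1, -3]]  ->  [[-365, -629], [889, 1532]]
... * rho(b^-1) = [[5, 2], [2, 1]]  ->  [[-3083, -1359], [7509, 3310]]
... * rho(a^-1) = [[0, 1], [-1, -3]]  ->  [[1359, 994], [-3310, -2421]]
... * rho(b) = [[1, -2], [-2, 5]]  ->  [[-629, 2252], [1532, -5485]]
... * rho(a) = [[-3, -1], [1, 0]]  ->  [[4139, 629], [-10081, -1532]]
... * rho(a) = [[-3, -1], [1, 0]]  ->  [[-11788, -4139], [28711, 10081]]
tr = -11788 + 10081 = -1707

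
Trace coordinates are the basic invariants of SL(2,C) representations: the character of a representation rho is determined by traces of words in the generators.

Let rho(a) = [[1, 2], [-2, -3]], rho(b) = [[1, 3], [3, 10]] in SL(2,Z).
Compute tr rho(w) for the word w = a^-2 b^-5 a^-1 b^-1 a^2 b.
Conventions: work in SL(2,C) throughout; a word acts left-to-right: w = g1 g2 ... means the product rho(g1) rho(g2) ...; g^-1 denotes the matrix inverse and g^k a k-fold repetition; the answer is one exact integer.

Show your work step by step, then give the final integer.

rho(a^-1) = [[-3, -2], [2, 1]]
... * rho(a^-1) = [[-3, -2], [2, 1]]  ->  [[5, 4], [-4, -3]]
... * rho(b^-1) = [[10, -3], [-3, 1]]  ->  [[38, -11], [-31, 9]]
... * rho(b^-1) = [[10, -3], [-3, 1]]  ->  [[413, -125], [-337, 102]]
... * rho(b^-1) = [[10, -3], [-3, 1]]  ->  [[4505, -1364], [-3676, 1113]]
... * rho(b^-1) = [[10, -3], [-3, 1]]  ->  [[49142, -14879], [-40099, 12141]]
... * rho(b^-1) = [[10, -3], [-3, 1]]  ->  [[536057, -162305], [-437413, 132438]]
... * rho(a^-1) = [[-3, -2], [2, 1]]  ->  [[-1932781, -1234419], [1577115, 1007264]]
... * rho(b^-1) = [[10, -3], [-3, 1]]  ->  [[-15624553, 4563924], [12749358, -3724081]]
... * rho(a) = [[1, 2], [-2, -3]]  ->  [[-24752401, -44940878], [20197520, 36670959]]
... * rho(a) = [[1, 2], [-2, -3]]  ->  [[65129355, 85317832], [-53144398, -69617837]]
... * rho(b) = [[1, 3], [3, 10]]  ->  [[321082851, 1048566385], [-261997909, -855611564]]
tr = 321082851 + -855611564 = -534528713

-534528713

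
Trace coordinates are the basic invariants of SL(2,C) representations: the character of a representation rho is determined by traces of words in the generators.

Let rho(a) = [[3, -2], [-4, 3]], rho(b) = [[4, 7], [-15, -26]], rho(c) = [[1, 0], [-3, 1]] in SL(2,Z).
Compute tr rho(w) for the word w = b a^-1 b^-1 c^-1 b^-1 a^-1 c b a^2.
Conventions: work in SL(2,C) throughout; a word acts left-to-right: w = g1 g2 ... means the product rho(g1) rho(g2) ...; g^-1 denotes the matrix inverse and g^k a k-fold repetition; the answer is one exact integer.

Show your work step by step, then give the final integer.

rho(b) = [[4, 7], [-15, -26]]
... * rho(a^-1) = [[3, 2], [4, 3]]  ->  [[40, 29], [-149, -108]]
... * rho(b^-1) = [[-26, -7], [15, 4]]  ->  [[-605, -164], [2254, 611]]
... * rho(c^-1) = [[1, 0], [3, 1]]  ->  [[-1097, -164], [4087, 611]]
... * rho(b^-1) = [[-26, -7], [15, 4]]  ->  [[26062, 7023], [-97097, -26165]]
... * rho(a^-1) = [[3, 2], [4, 3]]  ->  [[106278, 73193], [-395951, -272689]]
... * rho(c) = [[1, 0], [-3, 1]]  ->  [[-113301, 73193], [422116, -272689]]
... * rho(b) = [[4, 7], [-15, -26]]  ->  [[-1551099, -2696125], [5778799, 10044726]]
... * rho(a) = [[3, -2], [-4, 3]]  ->  [[6131203, -4986177], [-22842507, 18576580]]
... * rho(a) = [[3, -2], [-4, 3]]  ->  [[38338317, -27220937], [-142833841, 101414754]]
tr = 38338317 + 101414754 = 139753071

139753071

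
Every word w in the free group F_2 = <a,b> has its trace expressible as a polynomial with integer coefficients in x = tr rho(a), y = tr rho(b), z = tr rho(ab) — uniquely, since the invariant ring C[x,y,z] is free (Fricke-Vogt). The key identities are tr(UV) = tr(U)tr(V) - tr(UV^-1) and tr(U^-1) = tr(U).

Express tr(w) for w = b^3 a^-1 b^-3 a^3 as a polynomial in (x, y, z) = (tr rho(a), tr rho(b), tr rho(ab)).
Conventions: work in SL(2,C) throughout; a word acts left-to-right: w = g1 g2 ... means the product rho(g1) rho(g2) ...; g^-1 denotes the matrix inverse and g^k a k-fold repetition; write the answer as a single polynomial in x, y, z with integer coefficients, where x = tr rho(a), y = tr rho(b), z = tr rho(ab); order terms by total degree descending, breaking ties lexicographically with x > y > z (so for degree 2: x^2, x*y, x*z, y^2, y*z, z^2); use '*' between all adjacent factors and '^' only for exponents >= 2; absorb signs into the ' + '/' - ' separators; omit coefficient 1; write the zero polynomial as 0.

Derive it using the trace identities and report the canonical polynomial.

-x^3*y^5*z + x^4*y^4 + x^2*y^6 + x^2*y^4*z^2 + 2*x^3*y^3*z + x*y^5*z - 2*x^4*y^2 - 7*x^2*y^4 - 2*x^2*y^2*z^2 - y^6 - y^4*z^2 - x^3*y*z - 2*x*y^3*z + x^4 + 11*x^2*y^2 + x^2*z^2 + 6*y^4 + 2*y^2*z^2 + x*y*z - 4*x^2 - 9*y^2 - z^2 + 2

tr(a^2) = tr(a) tr(a) - tr(1) = x^2 - 2
tr(a^3) = tr(a) tr(a^2) - tr(a) = x^3 - 3*x
tr(a^2 b) = tr(a) tr(b a) - tr(b) = x*z - y
tr(b^2 a^2) = tr(b) tr(a^2 b) - tr(a^2) = x*y*z - x^2 - y^2 + 2
tr(b^2 a) = tr(b) tr(a b) - tr(a) = y*z - x
tr(b a^3 b) = tr(a) tr(b^2 a^2) - tr(b^2 a) = x^2*y*z - x^3 - x*y^2 - y*z + 3*x
tr(b a^3) = tr(a) tr(a b a) - tr(a b) = x^2*z - x*y - z
tr(b^3 a^3) = tr(b) tr(b a^3 b) - tr(b a^3) = x^2*y^2*z - x^3*y - x*y^3 - x^2*z - y^2*z + 4*x*y + z
tr(b^3 a^2) = tr(b) tr(b a^2 b) - tr(b a^2) = x*y^2*z - x^2*y - y^3 - x*z + 3*y
tr(a^3 b^3 a) = tr(a) tr(b^3 a^3) - tr(b^3 a^2) = x^3*y^2*z - x^4*y - x^2*y^3 - x^3*z - 2*x*y^2*z + 5*x^2*y + y^3 + 2*x*z - 3*y
tr(a b a b) = tr(a b) tr(a b) - tr(1) = z^2 - 2
tr(b^2 a b a) = tr(b) tr(a b a b) - tr(a b a) = y*z^2 - x*z - y
tr(b^2 a b) = tr(b) tr(a b^2) - tr(a b) = y^2*z - x*y - z
tr(b a b a^2 b) = tr(a) tr(b^2 a b a) - tr(b^2 a b) = x*y*z^2 - x^2*z - y^2*z + z
tr(b a b a^2) = tr(a) tr(b a b a) - tr(b a b) = x*z^2 - y*z - x
tr(a b^3 a b a) = tr(b) tr(b a b a^2 b) - tr(b a b a^2) = x*y^2*z^2 - x^2*y*z - y^3*z - x*z^2 + 2*y*z + x
tr(a b^3 a b) = tr(b) tr(b a b a b) - tr(b a b a) = y^2*z^2 - x*y*z - y^2 - z^2 + 2
tr(a^3 b^3 a b) = tr(a) tr(a b^3 a b a) - tr(a b^3 a b) = x^2*y^2*z^2 - x^3*y*z - x*y^3*z - x^2*z^2 - y^2*z^2 + 3*x*y*z + x^2 + y^2 + z^2 - 2
tr(a^3 b^3 a b^-1) = tr(a^3 b^3 a) tr(b) - tr(a^3 b^3 a b) = x^3*y^3*z - x^4*y^2 - x^2*y^4 - x^2*y^2*z^2 - x*y^3*z + 5*x^2*y^2 + x^2*z^2 + y^4 + y^2*z^2 - x*y*z - x^2 - 4*y^2 - z^2 + 2
tr(a^3 b^3 a b^-2) = tr(a^3 b^3 a b^-1) tr(b) - tr(a^3 b^3 a) = x^3*y^4*z - x^4*y^3 - x^2*y^5 - x^2*y^3*z^2 - x^3*y^2*z - x*y^4*z + x^4*y + 6*x^2*y^3 + x^2*y*z^2 + y^5 + y^3*z^2 + x^3*z + x*y^2*z - 6*x^2*y - 5*y^3 - y*z^2 - 2*x*z + 5*y
tr(b^-3 a^3 b^3 a) = tr(a^3 b^3 a b^-2) tr(b) - tr(a^3 b^3 a b^-1) = x^3*y^5*z - x^4*y^4 - x^2*y^6 - x^2*y^4*z^2 - 2*x^3*y^3*z - x*y^5*z + 2*x^4*y^2 + 7*x^2*y^4 + 2*x^2*y^2*z^2 + y^6 + y^4*z^2 + x^3*y*z + 2*x*y^3*z - 11*x^2*y^2 - x^2*z^2 - 6*y^4 - 2*y^2*z^2 - x*y*z + x^2 + 9*y^2 + z^2 - 2
tr(b^3 a^-1 b^-3 a^3) = tr(b^-3 a^3 b^3) tr(a) - tr(b^-3 a^3 b^3 a) = -x^3*y^5*z + x^4*y^4 + x^2*y^6 + x^2*y^4*z^2 + 2*x^3*y^3*z + x*y^5*z - 2*x^4*y^2 - 7*x^2*y^4 - 2*x^2*y^2*z^2 - y^6 - y^4*z^2 - x^3*y*z - 2*x*y^3*z + x^4 + 11*x^2*y^2 + x^2*z^2 + 6*y^4 + 2*y^2*z^2 + x*y*z - 4*x^2 - 9*y^2 - z^2 + 2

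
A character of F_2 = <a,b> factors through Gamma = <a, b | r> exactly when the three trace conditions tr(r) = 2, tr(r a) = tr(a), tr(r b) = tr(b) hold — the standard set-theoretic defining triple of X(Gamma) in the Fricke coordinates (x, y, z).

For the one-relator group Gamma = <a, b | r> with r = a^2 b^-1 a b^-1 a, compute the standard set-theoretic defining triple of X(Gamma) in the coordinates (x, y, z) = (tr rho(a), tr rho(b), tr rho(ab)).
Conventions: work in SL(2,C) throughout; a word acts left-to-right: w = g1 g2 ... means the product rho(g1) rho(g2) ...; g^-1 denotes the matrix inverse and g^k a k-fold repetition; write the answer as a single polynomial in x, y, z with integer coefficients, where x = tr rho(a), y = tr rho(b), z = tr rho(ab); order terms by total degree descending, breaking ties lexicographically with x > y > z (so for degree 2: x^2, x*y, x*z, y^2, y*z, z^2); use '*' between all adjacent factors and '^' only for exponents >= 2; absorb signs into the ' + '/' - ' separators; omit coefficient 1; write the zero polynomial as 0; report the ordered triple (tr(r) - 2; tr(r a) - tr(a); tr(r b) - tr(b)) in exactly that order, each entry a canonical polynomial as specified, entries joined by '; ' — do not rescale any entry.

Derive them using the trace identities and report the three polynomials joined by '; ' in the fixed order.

x^4*y^2 - 2*x^3*y*z - 2*x^2*y^2 + x^2*z^2 + 3*x*y*z - x^2 - z^2; x^5*y^2 - 2*x^4*y*z - 3*x^3*y^2 + x^3*z^2 + 5*x^2*y*z - x^3 + x*y^2 - 2*x*z^2 - y*z + 2*x; x^3*y^2*z - x^2*y^3 - 2*x^2*y*z^2 + x*y^2*z + x*z^3 + x^2*y - 2*x*z

tr(a^2) = tr(a) tr(a) - tr(1) = x^2 - 2
tr(a^3) = tr(a) tr(a^2) - tr(a) = x^3 - 3*x
tr(a^4) = tr(a) tr(a^3) - tr(a^2) = x^4 - 4*x^2 + 2
tr(a b a) = tr(a) tr(b a) - tr(b) = x*z - y
tr(a^2 b a) = tr(a) tr(a b a) - tr(a b) = x^2*z - x*y - z
tr(a^4 b) = tr(a) tr(a^2 b a) - tr(a^2 b) = x^3*z - x^2*y - 2*x*z + y
tr(a^3 b^-1 a) = tr(a^4) tr(b) - tr(a^4 b) = x^4*y - x^3*z - 3*x^2*y + 2*x*z + y
tr(b a b a) = tr(a b) tr(a b) - tr(1) = z^2 - 2
tr(b a b) = tr(b) tr(a b) - tr(a) = y*z - x
tr(a b a b a) = tr(a) tr(b a b a) - tr(b a b) = x*z^2 - y*z - x
tr(a b a^3 b) = tr(a) tr(a b a b a) - tr(a b a b) = x^2*z^2 - x*y*z - x^2 - z^2 + 2
tr(a^3 b^-1 a b) = tr(a b a^3) tr(b) - tr(a b a^3 b) = x^3*y*z - x^2*y^2 - x^2*z^2 - x*y*z + x^2 + y^2 + z^2 - 2
tr(a^2 b^-1 a b^-1 a) = tr(a^3 b^-1 a) tr(b) - tr(a^3 b^-1 a b) = x^4*y^2 - 2*x^3*y*z - 2*x^2*y^2 + x^2*z^2 + 3*x*y*z - x^2 - z^2 + 2
tr(a^5) = tr(a) tr(a^4) - tr(a^3) = x^5 - 5*x^3 + 5*x
tr(a^5 b) = tr(a) tr(b a^4) - tr(b a^3) = x^4*z - x^3*y - 3*x^2*z + 2*x*y + z
tr(a^4 b^-1 a) = tr(a^5) tr(b) - tr(a^5 b) = x^5*y - x^4*z - 4*x^3*y + 3*x^2*z + 3*x*y - z
tr(a b a^4 b) = tr(a) tr(a b a b a^2) - tr(a b a b a) = x^3*z^2 - x^2*y*z - x^3 - 2*x*z^2 + y*z + 3*x
tr(a^4 b^-1 a b) = tr(a b a^4) tr(b) - tr(a b a^4 b) = x^4*y*z - x^3*y^2 - x^3*z^2 - 2*x^2*y*z + x^3 + 2*x*y^2 + 2*x*z^2 - 3*x
tr(a^2 b^-1 a b^-1 a^2) = tr(a^4 b^-1 a) tr(b) - tr(a^4 b^-1 a b) = x^5*y^2 - 2*x^4*y*z - 3*x^3*y^2 + x^3*z^2 + 5*x^2*y*z - x^3 + x*y^2 - 2*x*z^2 - y*z + 3*x
tr(b^2) = tr(b) tr(b) - tr(1)   [square of b] = y^2 - 2
tr(b a^2 b) = tr(a) tr(b^2 a) - tr(b^2)   [square of a] = x*y*z - x^2 - y^2 + 2
tr(a b a^2 b a) = tr(a) tr(b a^2 b a) - tr(b a^2 b)   [square of a] = x^2*z^2 - 2*x*y*z + y^2 - 2
tr(b a b a b a) = tr(b a) tr(b a b a) - tr(b^-1 a^-1)   [split at a repeated b] = z^3 - 3*z
tr(b a b a b) = tr(b) tr(a b a b) - tr(a b a)   [square of b] = y*z^2 - x*z - y
tr(a b a^2 b a b) = tr(a) tr(b a b a b a) - tr(b a b a b)   [square of a] = x*z^3 - y*z^2 - 2*x*z + y
tr(a b^-1 a b a^2 b) = tr(a b a^2 b a) tr(b) - tr(a b a^2 b a b)   [inverse elimination on b] = x^2*y*z^2 - 2*x*y^2*z - x*z^3 + y^3 + y*z^2 + 2*x*z - 3*y
tr(a^2 b^-1 a b^-1 a b) = tr(a b^-1 a b a^2) tr(b) - tr(a b^-1 a b a^2 b)   [inverse elimination on b] = x^3*y^2*z - x^2*y^3 - 2*x^2*y*z^2 + x*y^2*z + x*z^3 + x^2*y - 2*x*z + y
assemble the triple (tr(r) - 2; tr(r a) - x; tr(r b) - y)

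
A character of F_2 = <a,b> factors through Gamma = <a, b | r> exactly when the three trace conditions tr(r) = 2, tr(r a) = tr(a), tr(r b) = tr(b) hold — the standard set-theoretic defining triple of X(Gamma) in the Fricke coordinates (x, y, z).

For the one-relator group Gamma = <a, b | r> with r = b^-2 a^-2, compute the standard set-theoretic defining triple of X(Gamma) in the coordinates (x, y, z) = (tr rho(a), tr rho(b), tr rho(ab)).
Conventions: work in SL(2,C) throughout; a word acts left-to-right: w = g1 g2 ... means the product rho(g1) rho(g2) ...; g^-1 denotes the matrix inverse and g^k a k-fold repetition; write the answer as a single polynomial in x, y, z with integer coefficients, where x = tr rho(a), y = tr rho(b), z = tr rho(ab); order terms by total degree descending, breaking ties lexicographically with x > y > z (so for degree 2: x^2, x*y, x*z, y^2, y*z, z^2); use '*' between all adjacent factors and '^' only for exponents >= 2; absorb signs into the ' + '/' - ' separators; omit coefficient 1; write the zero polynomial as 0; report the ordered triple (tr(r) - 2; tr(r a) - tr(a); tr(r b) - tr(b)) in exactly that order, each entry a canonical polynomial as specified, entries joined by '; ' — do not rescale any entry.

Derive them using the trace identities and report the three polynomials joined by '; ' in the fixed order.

x*y*z - x^2 - y^2; y*z - 2*x; x*z - 2*y

trace(b^-1) = trace(b) = y
trace(b^-1 a) = trace(a) * trace(b) - trace(a b) = x*y - z
and trace(a^-1 b^-1) = trace(b^-1) * trace(a) - trace(b^-1 a) = z
and trace(b^-1 a^-2) = trace(a^-1 b^-1) * trace(a) - trace(a^-1 b^-1 a) = x*z - y
trace(a^-2) = trace(a^-1) * trace(a) - trace(1) = x^2 - 2
next, trace(b^-2 a^-2) = trace(b^-1 a^-2) * trace(b) - trace(b^-1 a^-2 b) = x*y*z - x^2 - y^2 + 2
and trace(b^-2 a^-1) = trace(a^-1 b^-1) * trace(b) - trace(a^-1)  (eliminate b^-1) = y*z - x
assemble the triple (trace(r) - 2; trace(r a) - x; trace(r b) - y)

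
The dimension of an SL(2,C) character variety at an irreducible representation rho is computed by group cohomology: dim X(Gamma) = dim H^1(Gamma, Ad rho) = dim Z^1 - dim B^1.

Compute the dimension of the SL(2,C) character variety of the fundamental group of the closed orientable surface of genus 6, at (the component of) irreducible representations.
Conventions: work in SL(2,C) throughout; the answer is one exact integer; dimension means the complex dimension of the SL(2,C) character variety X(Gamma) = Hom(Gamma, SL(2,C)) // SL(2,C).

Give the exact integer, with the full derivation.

30

The genus-6 surface group: 2g = 12 generators, one relator prod [a_i, b_i].
Before the relator condition, cocycle space has dim 3*12 = 36.
At an irreducible rho, H^2 = coker(d_2) vanishes (Poincare duality: H^2 is dual to H^0 = invariants = 0), so d_2 is surjective onto sl_2 and dim Z^1 = 36 - 3 = 33.
As always at irreducible rho, dim B^1 = 3.
dim H^1 = 33 - 3 = 30 = dim X.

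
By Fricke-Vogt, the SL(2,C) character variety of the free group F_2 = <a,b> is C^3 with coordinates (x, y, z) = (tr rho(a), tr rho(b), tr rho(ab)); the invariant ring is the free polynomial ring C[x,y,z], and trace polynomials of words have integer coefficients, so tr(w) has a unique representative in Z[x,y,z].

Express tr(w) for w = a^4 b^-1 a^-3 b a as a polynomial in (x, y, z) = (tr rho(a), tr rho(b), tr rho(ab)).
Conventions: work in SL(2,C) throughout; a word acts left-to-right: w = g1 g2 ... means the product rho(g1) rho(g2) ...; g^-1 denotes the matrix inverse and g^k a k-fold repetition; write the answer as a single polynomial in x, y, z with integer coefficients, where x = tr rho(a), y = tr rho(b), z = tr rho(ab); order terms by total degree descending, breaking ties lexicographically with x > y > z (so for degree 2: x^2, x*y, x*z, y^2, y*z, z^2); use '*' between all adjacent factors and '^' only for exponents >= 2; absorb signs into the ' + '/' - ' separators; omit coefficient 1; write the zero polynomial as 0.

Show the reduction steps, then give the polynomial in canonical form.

and tr(a^2) = tr(a) * tr(a) - tr(1)   [square of a] = x^2 - 2
tr(a^3) = tr(a) * tr(a^2) - tr(a)   [square of a] = x^3 - 3*x
and tr(a^4) = tr(a) * tr(a^3) - tr(a^2)   [square of a] = x^4 - 4*x^2 + 2
next, tr(a^5) = tr(a) * tr(a^4) - tr(a^3)   [square of a] = x^5 - 5*x^3 + 5*x
next, tr(a b a) = tr(a) * tr(b a) - tr(b)   [square of a] = x*z - y
tr(a b a^2) = tr(a) * tr(a b a) - tr(a b)   [square of a] = x^2*z - x*y - z
tr(a^3 b a) = tr(a) * tr(a b a^2) - tr(a b a)   [square of a] = x^3*z - x^2*y - 2*x*z + y
tr(b a^5) = tr(a) * tr(a^3 b a) - tr(a^3 b)   [square of a] = x^4*z - x^3*y - 3*x^2*z + 2*x*y + z
and tr(a b a^5) = tr(a) * tr(b a^5) - tr(b a^4)   [square of a] = x^5*z - x^4*y - 4*x^3*z + 3*x^2*y + 3*x*z - y
tr(b a b a) = tr(a b) * tr(a b) - tr(1)   [split at a repeated a] = z^2 - 2
next, tr(b a b) = tr(b) * tr(a b) - tr(a)   [square of b] = y*z - x
tr(a b a b a) = tr(a) * tr(b a b a) - tr(b a b)   [square of a] = x*z^2 - y*z - x
tr(a^2 b a b a) = tr(a) * tr(a b a b a) - tr(a b a b)   [square of a] = x^2*z^2 - x*y*z - x^2 - z^2 + 2
tr(b a b a^4) = tr(a) * tr(a^2 b a b a) - tr(a^2 b a b)   [square of a] = x^3*z^2 - x^2*y*z - x^3 - 2*x*z^2 + y*z + 3*x
and tr(a b a^5 b) = tr(a) * tr(b a b a^4) - tr(b a b a^3)   [square of a] = x^4*z^2 - x^3*y*z - x^4 - 3*x^2*z^2 + 2*x*y*z + 4*x^2 + z^2 - 2
and tr(b a^5 b^-1 a) = tr(a b a^5) * tr(b) - tr(a b a^5 b)   [inverse elimination on b] = x^5*y*z - x^4*y^2 - x^4*z^2 - 3*x^3*y*z + x^4 + 3*x^2*y^2 + 3*x^2*z^2 + x*y*z - 4*x^2 - y^2 - z^2 + 2
and tr(a^-1 b a^5 b^-1) = tr(b a^5 b^-1) * tr(a) - tr(b a^5 b^-1 a)   [inverse elimination on a] = -x^5*y*z + x^6 + x^4*y^2 + x^4*z^2 + 3*x^3*y*z - 6*x^4 - 3*x^2*y^2 - 3*x^2*z^2 - x*y*z + 9*x^2 + y^2 + z^2 - 2
next, tr(b a^5 b^-1 a^-2) = tr(a^-1 b a^5 b^-1) * tr(a) - tr(a^-1 b a^5 b^-1 a)   [inverse elimination on a] = -x^6*y*z + x^7 + x^5*y^2 + x^5*z^2 + 3*x^4*y*z - 7*x^5 - 3*x^3*y^2 - 3*x^3*z^2 - x^2*y*z + 14*x^3 + x*y^2 + x*z^2 - 7*x
tr(a^4 b^-1 a^-3 b a) = tr(b a^5 b^-1 a^-2) * tr(a) - tr(b a^5 b^-1 a^-1)   [inverse elimination on a] = -x^7*y*z + x^8 + x^6*y^2 + x^6*z^2 + 4*x^5*y*z - 8*x^6 - 4*x^4*y^2 - 4*x^4*z^2 - 4*x^3*y*z + 20*x^4 + 4*x^2*y^2 + 4*x^2*z^2 + x*y*z - 16*x^2 - y^2 - z^2 + 2

-x^7*y*z + x^8 + x^6*y^2 + x^6*z^2 + 4*x^5*y*z - 8*x^6 - 4*x^4*y^2 - 4*x^4*z^2 - 4*x^3*y*z + 20*x^4 + 4*x^2*y^2 + 4*x^2*z^2 + x*y*z - 16*x^2 - y^2 - z^2 + 2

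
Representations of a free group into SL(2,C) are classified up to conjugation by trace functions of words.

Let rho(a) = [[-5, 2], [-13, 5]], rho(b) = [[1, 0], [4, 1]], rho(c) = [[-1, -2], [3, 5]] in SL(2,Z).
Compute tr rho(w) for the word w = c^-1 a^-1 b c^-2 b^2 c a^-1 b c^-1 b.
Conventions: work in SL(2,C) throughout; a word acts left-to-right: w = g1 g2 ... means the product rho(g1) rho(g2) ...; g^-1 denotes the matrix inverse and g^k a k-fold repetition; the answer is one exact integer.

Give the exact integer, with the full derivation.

-127948

rho(c^-1) = [[5, 2], [-3, -1]]
... * rho(a^-1) = [[5, -2], [13, -5]]  ->  [[51, -20], [-28, 11]]
... * rho(b) = [[1, 0], [4, 1]]  ->  [[-29, -20], [16, 11]]
... * rho(c^-1) = [[5, 2], [-3, -1]]  ->  [[-85, -38], [47, 21]]
... * rho(c^-1) = [[5, 2], [-3, -1]]  ->  [[-311, -132], [172, 73]]
... * rho(b) = [[1, 0], [4, 1]]  ->  [[-839, -132], [464, 73]]
... * rho(b) = [[1, 0], [4, 1]]  ->  [[-1367, -132], [756, 73]]
... * rho(c) = [[-1, -2], [3, 5]]  ->  [[971, 2074], [-537, -1147]]
... * rho(a^-1) = [[5, -2], [13, -5]]  ->  [[31817, -12312], [-17596, 6809]]
... * rho(b) = [[1, 0], [4, 1]]  ->  [[-17431, -12312], [9640, 6809]]
... * rho(c^-1) = [[5, 2], [-3, -1]]  ->  [[-50219, -22550], [27773, 12471]]
... * rho(b) = [[1, 0], [4, 1]]  ->  [[-140419, -22550], [77657, 12471]]
tr = -140419 + 12471 = -127948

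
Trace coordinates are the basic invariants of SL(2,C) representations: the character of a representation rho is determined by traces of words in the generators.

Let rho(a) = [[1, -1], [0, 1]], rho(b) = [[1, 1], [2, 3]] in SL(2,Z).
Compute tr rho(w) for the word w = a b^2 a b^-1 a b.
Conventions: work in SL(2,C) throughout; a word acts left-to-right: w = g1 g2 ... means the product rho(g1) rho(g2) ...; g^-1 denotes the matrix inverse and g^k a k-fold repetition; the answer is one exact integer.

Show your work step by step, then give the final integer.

-34

rho(a) = [[1, -1], [0, 1]]
... * rho(b) = [[1, 1], [2, 3]]  ->  [[-1, -2], [2, 3]]
... * rho(b) = [[1, 1], [2, 3]]  ->  [[-5, -7], [8, 11]]
... * rho(a) = [[1, -1], [0, 1]]  ->  [[-5, -2], [8, 3]]
... * rho(b^-1) = [[3, -1], [-2, 1]]  ->  [[-11, 3], [18, -5]]
... * rho(a) = [[1, -1], [0, 1]]  ->  [[-11, 14], [18, -23]]
... * rho(b) = [[1, 1], [2, 3]]  ->  [[17, 31], [-28, -51]]
tr = 17 + -51 = -34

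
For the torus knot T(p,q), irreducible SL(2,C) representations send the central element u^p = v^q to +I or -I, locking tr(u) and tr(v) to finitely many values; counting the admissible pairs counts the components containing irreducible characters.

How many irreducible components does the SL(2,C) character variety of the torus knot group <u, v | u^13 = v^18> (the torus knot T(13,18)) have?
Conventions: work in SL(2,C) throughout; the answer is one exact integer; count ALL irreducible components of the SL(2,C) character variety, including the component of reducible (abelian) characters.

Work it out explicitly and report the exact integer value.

103

For T(13,18): irreducibility forces the central element u^13 = v^18 to one of +I, -I.
This locks tr(u) to 2*cos(pi*alpha/13), alpha in 1..12, and tr(v) to 2*cos(pi*beta/18), beta in 1..17, on each component of irreducible characters.
The two central values (-1)^alpha I and (-1)^beta I must be the same matrix, so alpha and beta share a parity.
Counting: 6 odd alphas x 9 odd betas + 6 even alphas x 8 even betas = 54 + 48 = 102.
That is 102 components of irreducible characters, and with the reducible (abelian) component the total is 103.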